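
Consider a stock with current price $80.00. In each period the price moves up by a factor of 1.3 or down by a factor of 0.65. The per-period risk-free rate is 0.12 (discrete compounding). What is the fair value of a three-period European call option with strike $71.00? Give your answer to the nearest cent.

Risk-neutral probability p = (1 + 0.12 − 0.65)/(1.3 − 0.65) = 0.4700/0.6500 = 0.7231
Terminal stock prices: S_uuu = 175.8, S_uud = 87.88, S_udd = 43.94, S_ddd = 21.97
Terminal payoffs (S − K): max(104.8, 0) = 104.8, max(16.88, 0) = 16.88, max(-27.06, 0) = 0, max(-49.03, 0) = 0
Node uu (S = 135.2): V_uu = 1/1.12·[0.7231·104.7600 + 0.2769·16.8800] = 71.8071
Node ud (S = 67.6): V_ud = 1/1.12·[0.7231·16.8800 + 0.2769·0.0000] = 10.8978
Node dd (S = 33.8): V_dd = 1/1.12·[0.7231·0.0000 + 0.2769·0.0000] = 0.0000
Node u (S = 104): V_u = 1/1.12·[0.7231·71.8071 + 0.2769·10.8978] = 49.0535
Node d (S = 52): V_d = 1/1.12·[0.7231·10.8978 + 0.2769·0.0000] = 7.0357
Node 0 (S = 80): V_0 = 1/1.12·[0.7231·49.0535 + 0.2769·7.0357] = 33.4088

$33.41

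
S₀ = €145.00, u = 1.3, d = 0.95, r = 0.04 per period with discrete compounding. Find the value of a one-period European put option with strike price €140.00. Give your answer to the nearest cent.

€1.61

Risk-neutral probability p = (1 + 0.04 − 0.95)/(1.3 − 0.95) = 0.0900/0.3500 = 0.2571
Terminal stock prices: S_u = 188.5, S_d = 137.8
Terminal payoffs (K − S): max(-48.5, 0) = 0, max(2.25, 0) = 2.25
Node 0 (S = 145): V_0 = 1/1.04·[0.2571·0.0000 + 0.7429·2.2500] = 1.6071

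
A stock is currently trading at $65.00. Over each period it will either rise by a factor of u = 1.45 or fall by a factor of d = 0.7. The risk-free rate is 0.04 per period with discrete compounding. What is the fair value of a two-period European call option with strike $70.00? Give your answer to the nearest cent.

Risk-neutral probability p = (1 + 0.04 − 0.7)/(1.45 − 0.7) = 0.3400/0.7500 = 0.4533
Terminal stock prices: S_uu = 136.7, S_ud = 65.97, S_dd = 31.85
Terminal payoffs (S − K): max(66.66, 0) = 66.66, max(-4.025, 0) = 0, max(-38.15, 0) = 0
Node u (S = 94.25): V_u = 1/1.04·[0.4533·66.6625 + 0.5467·0.0000] = 29.0580
Node d (S = 45.5): V_d = 1/1.04·[0.4533·0.0000 + 0.5467·0.0000] = 0.0000
Node 0 (S = 65): V_0 = 1/1.04·[0.4533·29.0580 + 0.5467·0.0000] = 12.6663

$12.67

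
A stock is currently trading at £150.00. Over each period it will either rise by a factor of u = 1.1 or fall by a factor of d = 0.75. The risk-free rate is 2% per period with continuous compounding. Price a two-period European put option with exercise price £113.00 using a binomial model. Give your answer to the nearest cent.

Risk-neutral probability p = (e^0.02 − 0.75)/(1.1 − 0.75) = 0.2702/0.3500 = 0.7720
Terminal stock prices: S_uu = 181.5, S_ud = 123.8, S_dd = 84.38
Terminal payoffs (K − S): max(-68.5, 0) = 0, max(-10.75, 0) = 0, max(28.62, 0) = 28.62
Node u (S = 165): V_u = e^(−0.02)·[0.7720·0.0000 + 0.2280·0.0000] = 0.0000
Node d (S = 112.5): V_d = e^(−0.02)·[0.7720·0.0000 + 0.2280·28.6250] = 6.3972
Node 0 (S = 150): V_0 = e^(−0.02)·[0.7720·0.0000 + 0.2280·6.3972] = 1.4296

£1.43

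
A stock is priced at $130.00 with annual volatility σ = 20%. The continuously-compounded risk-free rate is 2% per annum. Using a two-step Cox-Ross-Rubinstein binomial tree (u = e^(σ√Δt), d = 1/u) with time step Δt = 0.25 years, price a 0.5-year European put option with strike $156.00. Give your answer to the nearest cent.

CRR parameters: u = e^(σ√Δt) = e^(0.2·√0.25) = 1.1052, d = 1/u = 0.9048
Per-period rate: rΔt = 0.02·0.25 = 0.005, so R = e^0.005 = 1.0050
Risk-neutral probability p = (e^0.005 − 0.9048)/(1.1052 − 0.9048) = 0.1002/0.2003 = 0.5000
Terminal stock prices: S_uu = 158.8, S_ud = 130, S_dd = 106.4
Terminal payoffs (K − S): max(-2.782, 0) = 0, max(26, 0) = 26, max(49.57, 0) = 49.57
Node u (S = 143.7): V_u = e^(−0.005)·[0.5000·0.0000 + 0.5000·26.0000] = 12.9341
Node d (S = 117.6): V_d = e^(−0.005)·[0.5000·26.0000 + 0.5000·49.5650] = 37.5931
Node 0 (S = 130): V_0 = e^(−0.005)·[0.5000·12.9341 + 0.5000·37.5931] = 25.1366

$25.14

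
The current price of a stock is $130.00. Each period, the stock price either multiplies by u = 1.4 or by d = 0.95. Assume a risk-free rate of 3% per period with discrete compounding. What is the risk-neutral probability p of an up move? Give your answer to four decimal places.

p = 0.1778

Risk-neutral probability p = (1 + 0.03 − 0.95)/(1.4 − 0.95) = 0.0800/0.4500 = 0.1778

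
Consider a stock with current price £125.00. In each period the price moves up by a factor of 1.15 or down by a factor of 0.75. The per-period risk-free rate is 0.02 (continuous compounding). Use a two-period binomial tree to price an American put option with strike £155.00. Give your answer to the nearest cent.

£30.00

Risk-neutral probability p = (e^0.02 − 0.75)/(1.15 − 0.75) = 0.2702/0.4000 = 0.6755
Terminal stock prices: S_uu = 165.3, S_ud = 107.8, S_dd = 70.31
Terminal payoffs (K − S): max(-10.31, 0) = 0, max(47.19, 0) = 47.19, max(84.69, 0) = 84.69
Node u (S = 143.8): continuation = e^(−0.02)·[0.6755·0.0000 + 0.3245·47.1875] = 15.0090; exercise value = 11.2500 ≤ continuation, so V_u = 15.0090
Node d (S = 93.75): continuation = e^(−0.02)·[0.6755·47.1875 + 0.3245·84.6875] = 58.1808; exercise value = 61.2500 > continuation, so V_d = 61.2500 (exercise)
Node 0 (S = 125): continuation = e^(−0.02)·[0.6755·15.0090 + 0.3245·61.2500] = 29.4197; exercise value = 30.0000 > continuation, so V_0 = 30.0000 (exercise)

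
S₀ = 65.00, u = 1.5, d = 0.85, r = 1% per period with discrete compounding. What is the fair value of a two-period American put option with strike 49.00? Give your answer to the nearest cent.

Risk-neutral probability p = (1 + 0.01 − 0.85)/(1.5 − 0.85) = 0.1600/0.6500 = 0.2462
Terminal stock prices: S_uu = 146.2, S_ud = 82.88, S_dd = 46.96
Terminal payoffs (K − S): max(-97.25, 0) = 0, max(-33.88, 0) = 0, max(2.038, 0) = 2.038
Node u (S = 97.5): continuation = 1/1.01·[0.2462·0.0000 + 0.7538·0.0000] = 0.0000; exercise value = 0.0000 ≤ continuation, so V_u = 0.0000
Node d (S = 55.25): continuation = 1/1.01·[0.2462·0.0000 + 0.7538·2.0375] = 1.5208; exercise value = 0.0000 ≤ continuation, so V_d = 1.5208
Node 0 (S = 65): continuation = 1/1.01·[0.2462·0.0000 + 0.7538·1.5208] = 1.1351; exercise value = 0.0000 ≤ continuation, so V_0 = 1.1351

1.14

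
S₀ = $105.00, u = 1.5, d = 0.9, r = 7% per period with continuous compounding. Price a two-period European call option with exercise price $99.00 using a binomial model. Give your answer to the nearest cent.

Risk-neutral probability p = (e^0.07 − 0.9)/(1.5 − 0.9) = 0.1725/0.6000 = 0.2875
Terminal stock prices: S_uu = 236.2, S_ud = 141.8, S_dd = 85.05
Terminal payoffs (S − K): max(137.2, 0) = 137.2, max(42.75, 0) = 42.75, max(-13.95, 0) = 0
Node u (S = 157.5): V_u = e^(−0.07)·[0.2875·137.2500 + 0.7125·42.7500] = 65.1930
Node d (S = 94.5): V_d = e^(−0.07)·[0.2875·42.7500 + 0.7125·0.0000] = 11.4602
Node 0 (S = 105): V_0 = e^(−0.07)·[0.2875·65.1930 + 0.7125·11.4602] = 25.0899

$25.09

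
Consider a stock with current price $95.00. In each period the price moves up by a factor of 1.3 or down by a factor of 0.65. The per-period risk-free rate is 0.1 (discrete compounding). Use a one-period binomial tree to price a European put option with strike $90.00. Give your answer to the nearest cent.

Risk-neutral probability p = (1 + 0.1 − 0.65)/(1.3 − 0.65) = 0.4500/0.6500 = 0.6923
Terminal stock prices: S_u = 123.5, S_d = 61.75
Terminal payoffs (K − S): max(-33.5, 0) = 0, max(28.25, 0) = 28.25
Node 0 (S = 95): V_0 = 1/1.1·[0.6923·0.0000 + 0.3077·28.2500] = 7.9021

$7.90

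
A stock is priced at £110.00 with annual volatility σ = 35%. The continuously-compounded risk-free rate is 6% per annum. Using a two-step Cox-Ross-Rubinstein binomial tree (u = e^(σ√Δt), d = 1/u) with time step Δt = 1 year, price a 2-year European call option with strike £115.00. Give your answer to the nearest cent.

£23.61

CRR parameters: u = e^(σ√Δt) = e^(0.35·√1) = 1.4191, d = 1/u = 0.7047
Per-period rate: rΔt = 0.06·1 = 0.06, so R = e^0.06 = 1.0618
Risk-neutral probability p = (e^0.06 − 0.7047)/(1.4191 − 0.7047) = 0.3571/0.7144 = 0.4999
Terminal stock prices: S_uu = 221.5, S_ud = 110, S_dd = 54.62
Terminal payoffs (S − K): max(106.5, 0) = 106.5, max(-5, 0) = 0, max(-60.38, 0) = 0
Node u (S = 156.1): V_u = e^(−0.06)·[0.4999·106.5128 + 0.5001·0.0000] = 50.1492
Node d (S = 77.52): V_d = e^(−0.06)·[0.4999·0.0000 + 0.5001·0.0000] = 0.0000
Node 0 (S = 110): V_0 = e^(−0.06)·[0.4999·50.1492 + 0.5001·0.0000] = 23.6116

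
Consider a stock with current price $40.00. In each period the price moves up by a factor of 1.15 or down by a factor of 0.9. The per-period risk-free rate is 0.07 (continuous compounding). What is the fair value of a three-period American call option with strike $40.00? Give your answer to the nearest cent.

$8.28

Risk-neutral probability p = (e^0.07 − 0.9)/(1.15 − 0.9) = 0.1725/0.2500 = 0.6900
Terminal stock prices: S_uuu = 60.83, S_uud = 47.61, S_udd = 37.26, S_ddd = 29.16
Terminal payoffs (S − K): max(20.83, 0) = 20.83, max(7.61, 0) = 7.61, max(-2.74, 0) = 0, max(-10.84, 0) = 0
Node uu (S = 52.9): continuation = e^(−0.07)·[0.6900·20.8350 + 0.3100·7.6100] = 15.6042; exercise value = 12.9000 ≤ continuation, so V_uu = 15.6042
Node ud (S = 41.4): continuation = e^(−0.07)·[0.6900·7.6100 + 0.3100·0.0000] = 4.8961; exercise value = 1.4000 ≤ continuation, so V_ud = 4.8961
Node dd (S = 32.4): continuation = e^(−0.07)·[0.6900·0.0000 + 0.3100·0.0000] = 0.0000; exercise value = 0.0000 ≤ continuation, so V_dd = 0.0000
Node u (S = 46): continuation = e^(−0.07)·[0.6900·15.6042 + 0.3100·4.8961] = 11.4545; exercise value = 6.0000 ≤ continuation, so V_u = 11.4545
Node d (S = 36): continuation = e^(−0.07)·[0.6900·4.8961 + 0.3100·0.0000] = 3.1501; exercise value = 0.0000 ≤ continuation, so V_d = 3.1501
Node 0 (S = 40): continuation = e^(−0.07)·[0.6900·11.4545 + 0.3100·3.1501] = 8.2801; exercise value = 0.0000 ≤ continuation, so V_0 = 8.2801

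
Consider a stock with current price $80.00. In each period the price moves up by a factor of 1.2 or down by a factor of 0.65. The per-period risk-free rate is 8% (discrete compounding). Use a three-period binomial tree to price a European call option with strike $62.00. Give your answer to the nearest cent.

$33.01

Risk-neutral probability p = (1 + 0.08 − 0.65)/(1.2 − 0.65) = 0.4300/0.5500 = 0.7818
Terminal stock prices: S_uuu = 138.2, S_uud = 74.88, S_udd = 40.56, S_ddd = 21.97
Terminal payoffs (S − K): max(76.24, 0) = 76.24, max(12.88, 0) = 12.88, max(-21.44, 0) = 0, max(-40.03, 0) = 0
Node uu (S = 115.2): V_uu = 1/1.08·[0.7818·76.2400 + 0.2182·12.8800] = 57.7926
Node ud (S = 62.4): V_ud = 1/1.08·[0.7818·12.8800 + 0.2182·0.0000] = 9.3239
Node dd (S = 33.8): V_dd = 1/1.08·[0.7818·0.0000 + 0.2182·0.0000] = 0.0000
Node u (S = 96): V_u = 1/1.08·[0.7818·57.7926 + 0.2182·9.3239] = 43.7200
Node d (S = 52): V_d = 1/1.08·[0.7818·9.3239 + 0.2182·0.0000] = 6.7496
Node 0 (S = 80): V_0 = 1/1.08·[0.7818·43.7200 + 0.2182·6.7496] = 33.0127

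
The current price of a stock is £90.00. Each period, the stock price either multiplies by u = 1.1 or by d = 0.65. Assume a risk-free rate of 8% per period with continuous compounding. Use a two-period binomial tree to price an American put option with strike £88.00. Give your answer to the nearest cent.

Risk-neutral probability p = (e^0.08 − 0.65)/(1.1 − 0.65) = 0.4333/0.4500 = 0.9629
Terminal stock prices: S_uu = 108.9, S_ud = 64.35, S_dd = 38.03
Terminal payoffs (K − S): max(-20.9, 0) = 0, max(23.65, 0) = 23.65, max(49.97, 0) = 49.97
Node u (S = 99): continuation = e^(−0.08)·[0.9629·0.0000 + 0.0371·23.6500] = 0.8108; exercise value = 0.0000 ≤ continuation, so V_u = 0.8108
Node d (S = 58.5): continuation = e^(−0.08)·[0.9629·23.6500 + 0.0371·49.9750] = 22.7342; exercise value = 29.5000 > continuation, so V_d = 29.5000 (exercise)
Node 0 (S = 90): continuation = e^(−0.08)·[0.9629·0.8108 + 0.0371·29.5000] = 1.7321; exercise value = 0.0000 ≤ continuation, so V_0 = 1.7321

£1.73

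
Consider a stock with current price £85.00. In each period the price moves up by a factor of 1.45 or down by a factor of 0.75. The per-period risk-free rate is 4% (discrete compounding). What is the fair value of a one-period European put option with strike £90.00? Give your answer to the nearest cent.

£14.78

Risk-neutral probability p = (1 + 0.04 − 0.75)/(1.45 − 0.75) = 0.2900/0.7000 = 0.4143
Terminal stock prices: S_u = 123.2, S_d = 63.75
Terminal payoffs (K − S): max(-33.25, 0) = 0, max(26.25, 0) = 26.25
Node 0 (S = 85): V_0 = 1/1.04·[0.4143·0.0000 + 0.5857·26.2500] = 14.7837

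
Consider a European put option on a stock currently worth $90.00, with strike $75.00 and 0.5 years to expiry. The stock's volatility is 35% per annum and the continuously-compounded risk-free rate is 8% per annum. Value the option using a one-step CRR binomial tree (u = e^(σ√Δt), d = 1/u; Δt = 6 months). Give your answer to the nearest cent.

CRR parameters: u = e^(σ√Δt) = e^(0.35·√0.5) = 1.2808, d = 1/u = 0.7808
Per-period rate: rΔt = 0.08·0.5 = 0.04, so R = e^0.04 = 1.0408
Risk-neutral probability p = (e^0.04 − 0.7808)/(1.2808 − 0.7808) = 0.2601/0.5000 = 0.5201
Terminal stock prices: S_u = 115.3, S_d = 70.27
Terminal payoffs (K − S): max(-40.27, 0) = 0, max(4.732, 0) = 4.732
Node 0 (S = 90): V_0 = e^(−0.04)·[0.5201·0.0000 + 0.4799·4.7316] = 2.1819

$2.18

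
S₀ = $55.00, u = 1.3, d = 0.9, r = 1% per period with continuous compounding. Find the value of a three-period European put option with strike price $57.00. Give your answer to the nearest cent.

Risk-neutral probability p = (e^0.01 − 0.9)/(1.3 − 0.9) = 0.1101/0.4000 = 0.2751
Terminal stock prices: S_uuu = 120.8, S_uud = 83.66, S_udd = 57.92, S_ddd = 40.1
Terminal payoffs (K − S): max(-63.84, 0) = 0, max(-26.66, 0) = 0, max(-0.915, 0) = 0, max(16.9, 0) = 16.9
Node uu (S = 92.95): V_uu = e^(−0.01)·[0.2751·0.0000 + 0.7249·0.0000] = 0.0000
Node ud (S = 64.35): V_ud = e^(−0.01)·[0.2751·0.0000 + 0.7249·0.0000] = 0.0000
Node dd (S = 44.55): V_dd = e^(−0.01)·[0.2751·0.0000 + 0.7249·16.9050] = 12.1321
Node u (S = 71.5): V_u = e^(−0.01)·[0.2751·0.0000 + 0.7249·0.0000] = 0.0000
Node d (S = 49.5): V_d = e^(−0.01)·[0.2751·0.0000 + 0.7249·12.1321] = 8.7067
Node 0 (S = 55): V_0 = e^(−0.01)·[0.2751·0.0000 + 0.7249·8.7067] = 6.2485

$6.25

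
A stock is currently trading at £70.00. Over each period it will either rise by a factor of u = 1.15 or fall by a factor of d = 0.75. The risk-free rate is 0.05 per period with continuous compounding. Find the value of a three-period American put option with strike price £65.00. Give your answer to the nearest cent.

£3.71

Risk-neutral probability p = (e^0.05 − 0.75)/(1.15 − 0.75) = 0.3013/0.4000 = 0.7532
Terminal stock prices: S_uuu = 106.5, S_uud = 69.43, S_udd = 45.28, S_ddd = 29.53
Terminal payoffs (K − S): max(-41.46, 0) = 0, max(-4.431, 0) = 0, max(19.72, 0) = 19.72, max(35.47, 0) = 35.47
Node uu (S = 92.57): continuation = e^(−0.05)·[0.7532·0.0000 + 0.2468·0.0000] = 0.0000; exercise value = 0.0000 ≤ continuation, so V_uu = 0.0000
Node ud (S = 60.38): continuation = e^(−0.05)·[0.7532·0.0000 + 0.2468·19.7188] = 4.6297; exercise value = 4.6250 ≤ continuation, so V_ud = 4.6297
Node dd (S = 39.38): continuation = e^(−0.05)·[0.7532·19.7188 + 0.2468·35.4688] = 22.4549; exercise value = 25.6250 > continuation, so V_dd = 25.6250 (exercise)
Node u (S = 80.5): continuation = e^(−0.05)·[0.7532·0.0000 + 0.2468·4.6297] = 1.0870; exercise value = 0.0000 ≤ continuation, so V_u = 1.0870
Node d (S = 52.5): continuation = e^(−0.05)·[0.7532·4.6297 + 0.2468·25.6250] = 9.3333; exercise value = 12.5000 > continuation, so V_d = 12.5000 (exercise)
Node 0 (S = 70): continuation = e^(−0.05)·[0.7532·1.0870 + 0.2468·12.5000] = 3.7136; exercise value = 0.0000 ≤ continuation, so V_0 = 3.7136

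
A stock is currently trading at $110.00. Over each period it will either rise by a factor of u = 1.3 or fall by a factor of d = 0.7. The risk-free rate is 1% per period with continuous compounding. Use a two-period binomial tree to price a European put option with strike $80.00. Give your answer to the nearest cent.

$5.97

Risk-neutral probability p = (e^0.01 − 0.7)/(1.3 − 0.7) = 0.3101/0.6000 = 0.5168
Terminal stock prices: S_uu = 185.9, S_ud = 100.1, S_dd = 53.9
Terminal payoffs (K − S): max(-105.9, 0) = 0, max(-20.1, 0) = 0, max(26.1, 0) = 26.1
Node u (S = 143): V_u = e^(−0.01)·[0.5168·0.0000 + 0.4832·0.0000] = 0.0000
Node d (S = 77): V_d = e^(−0.01)·[0.5168·0.0000 + 0.4832·26.1000] = 12.4873
Node 0 (S = 110): V_0 = e^(−0.01)·[0.5168·0.0000 + 0.4832·12.4873] = 5.9744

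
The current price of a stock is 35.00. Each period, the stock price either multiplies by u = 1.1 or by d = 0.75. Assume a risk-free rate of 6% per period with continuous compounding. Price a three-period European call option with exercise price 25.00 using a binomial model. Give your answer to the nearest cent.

14.22

Risk-neutral probability p = (e^0.06 − 0.75)/(1.1 − 0.75) = 0.3118/0.3500 = 0.8910
Terminal stock prices: S_uuu = 46.59, S_uud = 31.76, S_udd = 21.66, S_ddd = 14.77
Terminal payoffs (S − K): max(21.59, 0) = 21.59, max(6.763, 0) = 6.763, max(-3.344, 0) = 0, max(-10.23, 0) = 0
Node uu (S = 42.35): V_uu = e^(−0.06)·[0.8910·21.5850 + 0.1090·6.7625] = 18.8059
Node ud (S = 28.88): V_ud = e^(−0.06)·[0.8910·6.7625 + 0.1090·0.0000] = 5.6743
Node dd (S = 19.69): V_dd = e^(−0.06)·[0.8910·0.0000 + 0.1090·0.0000] = 0.0000
Node u (S = 38.5): V_u = e^(−0.06)·[0.8910·18.8059 + 0.1090·5.6743] = 16.3622
Node d (S = 26.25): V_d = e^(−0.06)·[0.8910·5.6743 + 0.1090·0.0000] = 4.7611
Node 0 (S = 35): V_0 = e^(−0.06)·[0.8910·16.3622 + 0.1090·4.7611] = 14.2181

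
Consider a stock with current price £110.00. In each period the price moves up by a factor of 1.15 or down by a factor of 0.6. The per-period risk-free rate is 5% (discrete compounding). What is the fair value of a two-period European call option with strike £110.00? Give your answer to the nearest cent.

Risk-neutral probability p = (1 + 0.05 − 0.6)/(1.15 − 0.6) = 0.4500/0.5500 = 0.8182
Terminal stock prices: S_uu = 145.5, S_ud = 75.9, S_dd = 39.6
Terminal payoffs (S − K): max(35.47, 0) = 35.47, max(-34.1, 0) = 0, max(-70.4, 0) = 0
Node u (S = 126.5): V_u = 1/1.05·[0.8182·35.4750 + 0.1818·0.0000] = 27.6429
Node d (S = 66): V_d = 1/1.05·[0.8182·0.0000 + 0.1818·0.0000] = 0.0000
Node 0 (S = 110): V_0 = 1/1.05·[0.8182·27.6429 + 0.1818·0.0000] = 21.5399

£21.54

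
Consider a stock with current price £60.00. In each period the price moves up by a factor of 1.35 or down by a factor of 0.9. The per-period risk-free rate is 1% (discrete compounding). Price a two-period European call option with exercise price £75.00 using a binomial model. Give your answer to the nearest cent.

£2.01

Risk-neutral probability p = (1 + 0.01 − 0.9)/(1.35 − 0.9) = 0.1100/0.4500 = 0.2444
Terminal stock prices: S_uu = 109.4, S_ud = 72.9, S_dd = 48.6
Terminal payoffs (S − K): max(34.35, 0) = 34.35, max(-2.1, 0) = 0, max(-26.4, 0) = 0
Node u (S = 81): V_u = 1/1.01·[0.2444·34.3500 + 0.7556·0.0000] = 8.3135
Node d (S = 54): V_d = 1/1.01·[0.2444·0.0000 + 0.7556·0.0000] = 0.0000
Node 0 (S = 60): V_0 = 1/1.01·[0.2444·8.3135 + 0.7556·0.0000] = 2.0121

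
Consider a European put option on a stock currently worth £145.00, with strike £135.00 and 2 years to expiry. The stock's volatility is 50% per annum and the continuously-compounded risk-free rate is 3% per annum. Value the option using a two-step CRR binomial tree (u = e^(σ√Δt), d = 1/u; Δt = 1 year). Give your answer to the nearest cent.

£27.06

CRR parameters: u = e^(σ√Δt) = e^(0.5·√1) = 1.6487, d = 1/u = 0.6065
Per-period rate: rΔt = 0.03·1 = 0.03, so R = e^0.03 = 1.0305
Risk-neutral probability p = (e^0.03 − 0.6065)/(1.6487 − 0.6065) = 0.4239/1.0422 = 0.4068
Terminal stock prices: S_uu = 394.2, S_ud = 145, S_dd = 53.34
Terminal payoffs (K − S): max(-259.2, 0) = 0, max(-10, 0) = 0, max(81.66, 0) = 81.66
Node u (S = 239.1): V_u = e^(−0.03)·[0.4068·0.0000 + 0.5932·0.0000] = 0.0000
Node d (S = 87.95): V_d = e^(−0.03)·[0.4068·0.0000 + 0.5932·81.6575] = 47.0106
Node 0 (S = 145): V_0 = e^(−0.03)·[0.4068·0.0000 + 0.5932·47.0106] = 27.0642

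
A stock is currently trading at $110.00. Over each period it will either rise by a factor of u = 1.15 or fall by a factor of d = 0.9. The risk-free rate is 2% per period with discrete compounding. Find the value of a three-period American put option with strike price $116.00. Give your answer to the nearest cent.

Risk-neutral probability p = (1 + 0.02 − 0.9)/(1.15 − 0.9) = 0.1200/0.2500 = 0.4800
Terminal stock prices: S_uuu = 167.3, S_uud = 130.9, S_udd = 102.5, S_ddd = 80.19
Terminal payoffs (K − S): max(-51.3, 0) = 0, max(-14.93, 0) = 0, max(13.54, 0) = 13.54, max(35.81, 0) = 35.81
Node uu (S = 145.5): continuation = 1/1.02·[0.4800·0.0000 + 0.5200·0.0000] = 0.0000; exercise value = 0.0000 ≤ continuation, so V_uu = 0.0000
Node ud (S = 113.8): continuation = 1/1.02·[0.4800·0.0000 + 0.5200·13.5350] = 6.9002; exercise value = 2.1500 ≤ continuation, so V_ud = 6.9002
Node dd (S = 89.1): continuation = 1/1.02·[0.4800·13.5350 + 0.5200·35.8100] = 24.6255; exercise value = 26.9000 > continuation, so V_dd = 26.9000 (exercise)
Node u (S = 126.5): continuation = 1/1.02·[0.4800·0.0000 + 0.5200·6.9002] = 3.5177; exercise value = 0.0000 ≤ continuation, so V_u = 3.5177
Node d (S = 99): continuation = 1/1.02·[0.4800·6.9002 + 0.5200·26.9000] = 16.9609; exercise value = 17.0000 > continuation, so V_d = 17.0000 (exercise)
Node 0 (S = 110): continuation = 1/1.02·[0.4800·3.5177 + 0.5200·17.0000] = 10.3221; exercise value = 6.0000 ≤ continuation, so V_0 = 10.3221

$10.32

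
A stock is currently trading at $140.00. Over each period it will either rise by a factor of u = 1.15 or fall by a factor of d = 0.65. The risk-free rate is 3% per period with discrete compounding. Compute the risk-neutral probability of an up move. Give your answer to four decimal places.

Risk-neutral probability p = (1 + 0.03 − 0.65)/(1.15 − 0.65) = 0.3800/0.5000 = 0.7600

p = 0.7600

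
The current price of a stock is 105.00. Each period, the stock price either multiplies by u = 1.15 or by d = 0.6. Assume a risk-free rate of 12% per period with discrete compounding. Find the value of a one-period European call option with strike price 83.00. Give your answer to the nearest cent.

Risk-neutral probability p = (1 + 0.12 − 0.6)/(1.15 − 0.6) = 0.5200/0.5500 = 0.9455
Terminal stock prices: S_u = 120.7, S_d = 63
Terminal payoffs (S − K): max(37.75, 0) = 37.75, max(-20, 0) = 0
Node 0 (S = 105): V_0 = 1/1.12·[0.9455·37.7500 + 0.0545·0.0000] = 31.8669

31.87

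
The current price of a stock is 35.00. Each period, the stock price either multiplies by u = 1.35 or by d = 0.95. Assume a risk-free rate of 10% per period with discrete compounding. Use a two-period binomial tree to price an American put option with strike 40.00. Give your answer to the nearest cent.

Risk-neutral probability p = (1 + 0.1 − 0.95)/(1.35 − 0.95) = 0.1500/0.4000 = 0.3750
Terminal stock prices: S_uu = 63.79, S_ud = 44.89, S_dd = 31.59
Terminal payoffs (K − S): max(-23.79, 0) = 0, max(-4.887, 0) = 0, max(8.413, 0) = 8.413
Node u (S = 47.25): continuation = 1/1.1·[0.3750·0.0000 + 0.6250·0.0000] = 0.0000; exercise value = 0.0000 ≤ continuation, so V_u = 0.0000
Node d (S = 33.25): continuation = 1/1.1·[0.3750·0.0000 + 0.6250·8.4125] = 4.7798; exercise value = 6.7500 > continuation, so V_d = 6.7500 (exercise)
Node 0 (S = 35): continuation = 1/1.1·[0.3750·0.0000 + 0.6250·6.7500] = 3.8352; exercise value = 5.0000 > continuation, so V_0 = 5.0000 (exercise)

5.00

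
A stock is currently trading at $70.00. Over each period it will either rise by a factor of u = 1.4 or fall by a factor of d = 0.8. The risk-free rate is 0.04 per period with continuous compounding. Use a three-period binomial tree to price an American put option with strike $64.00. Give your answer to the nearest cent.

Risk-neutral probability p = (e^0.04 − 0.8)/(1.4 − 0.8) = 0.2408/0.6000 = 0.4014
Terminal stock prices: S_uuu = 192.1, S_uud = 109.8, S_udd = 62.72, S_ddd = 35.84
Terminal payoffs (K − S): max(-128.1, 0) = 0, max(-45.76, 0) = 0, max(1.28, 0) = 1.28, max(28.16, 0) = 28.16
Node uu (S = 137.2): continuation = e^(−0.04)·[0.4014·0.0000 + 0.5986·0.0000] = 0.0000; exercise value = 0.0000 ≤ continuation, so V_uu = 0.0000
Node ud (S = 78.4): continuation = e^(−0.04)·[0.4014·0.0000 + 0.5986·1.2800] = 0.7362; exercise value = 0.0000 ≤ continuation, so V_ud = 0.7362
Node dd (S = 44.8): continuation = e^(−0.04)·[0.4014·1.2800 + 0.5986·28.1600] = 16.6905; exercise value = 19.2000 > continuation, so V_dd = 19.2000 (exercise)
Node u (S = 98): continuation = e^(−0.04)·[0.4014·0.0000 + 0.5986·0.7362] = 0.4235; exercise value = 0.0000 ≤ continuation, so V_u = 0.4235
Node d (S = 56): continuation = e^(−0.04)·[0.4014·0.7362 + 0.5986·19.2000] = 11.3273; exercise value = 8.0000 ≤ continuation, so V_d = 11.3273
Node 0 (S = 70): continuation = e^(−0.04)·[0.4014·0.4235 + 0.5986·11.3273] = 6.6785; exercise value = 0.0000 ≤ continuation, so V_0 = 6.6785

$6.68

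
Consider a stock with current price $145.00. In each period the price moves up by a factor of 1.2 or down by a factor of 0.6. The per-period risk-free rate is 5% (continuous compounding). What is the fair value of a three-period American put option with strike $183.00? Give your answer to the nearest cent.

Risk-neutral probability p = (e^0.05 − 0.6)/(1.2 − 0.6) = 0.4513/0.6000 = 0.7521
Terminal stock prices: S_uuu = 250.6, S_uud = 125.3, S_udd = 62.64, S_ddd = 31.32
Terminal payoffs (K − S): max(-67.56, 0) = 0, max(57.72, 0) = 57.72, max(120.4, 0) = 120.4, max(151.7, 0) = 151.7
Node uu (S = 208.8): continuation = e^(−0.05)·[0.7521·0.0000 + 0.2479·57.7200] = 13.6099; exercise value = 0.0000 ≤ continuation, so V_uu = 13.6099
Node ud (S = 104.4): continuation = e^(−0.05)·[0.7521·57.7200 + 0.2479·120.3600] = 69.6750; exercise value = 78.6000 > continuation, so V_ud = 78.6000 (exercise)
Node dd (S = 52.2): continuation = e^(−0.05)·[0.7521·120.3600 + 0.2479·151.6800] = 121.8750; exercise value = 130.8000 > continuation, so V_dd = 130.8000 (exercise)
Node u (S = 174): continuation = e^(−0.05)·[0.7521·13.6099 + 0.2479·78.6000] = 28.2703; exercise value = 9.0000 ≤ continuation, so V_u = 28.2703
Node d (S = 87): continuation = e^(−0.05)·[0.7521·78.6000 + 0.2479·130.8000] = 87.0750; exercise value = 96.0000 > continuation, so V_d = 96.0000 (exercise)
Node 0 (S = 145): continuation = e^(−0.05)·[0.7521·28.2703 + 0.2479·96.0000] = 42.8617; exercise value = 38.0000 ≤ continuation, so V_0 = 42.8617

$42.86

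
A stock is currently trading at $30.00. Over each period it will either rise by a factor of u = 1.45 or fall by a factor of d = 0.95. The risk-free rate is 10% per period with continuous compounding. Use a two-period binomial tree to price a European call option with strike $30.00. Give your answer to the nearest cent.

$6.58

Risk-neutral probability p = (e^0.1 − 0.95)/(1.45 − 0.95) = 0.1552/0.5000 = 0.3103
Terminal stock prices: S_uu = 63.08, S_ud = 41.32, S_dd = 27.07
Terminal payoffs (S − K): max(33.08, 0) = 33.08, max(11.32, 0) = 11.32, max(-2.925, 0) = 0
Node u (S = 43.5): V_u = e^(−0.1)·[0.3103·33.0750 + 0.6897·11.3250] = 16.3549
Node d (S = 28.5): V_d = e^(−0.1)·[0.3103·11.3250 + 0.6897·0.0000] = 3.1802
Node 0 (S = 30): V_0 = e^(−0.1)·[0.3103·16.3549 + 0.6897·3.1802] = 6.5771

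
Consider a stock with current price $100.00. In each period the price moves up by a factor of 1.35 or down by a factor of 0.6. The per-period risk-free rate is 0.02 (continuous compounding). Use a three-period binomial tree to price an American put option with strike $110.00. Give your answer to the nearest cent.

Risk-neutral probability p = (e^0.02 − 0.6)/(1.35 − 0.6) = 0.4202/0.7500 = 0.5603
Terminal stock prices: S_uuu = 246, S_uud = 109.4, S_udd = 48.6, S_ddd = 21.6
Terminal payoffs (K − S): max(-136, 0) = 0, max(0.65, 0) = 0.65, max(61.4, 0) = 61.4, max(88.4, 0) = 88.4
Node uu (S = 182.3): continuation = e^(−0.02)·[0.5603·0.0000 + 0.4397·0.6500] = 0.2802; exercise value = 0.0000 ≤ continuation, so V_uu = 0.2802
Node ud (S = 81): continuation = e^(−0.02)·[0.5603·0.6500 + 0.4397·61.4000] = 26.8219; exercise value = 29.0000 > continuation, so V_ud = 29.0000 (exercise)
Node dd (S = 36): continuation = e^(−0.02)·[0.5603·61.4000 + 0.4397·88.4000] = 71.8219; exercise value = 74.0000 > continuation, so V_dd = 74.0000 (exercise)
Node u (S = 135): continuation = e^(−0.02)·[0.5603·0.2802 + 0.4397·29.0000] = 12.6536; exercise value = 0.0000 ≤ continuation, so V_u = 12.6536
Node d (S = 60): continuation = e^(−0.02)·[0.5603·29.0000 + 0.4397·74.0000] = 47.8219; exercise value = 50.0000 > continuation, so V_d = 50.0000 (exercise)
Node 0 (S = 100): continuation = e^(−0.02)·[0.5603·12.6536 + 0.4397·50.0000] = 28.5002; exercise value = 10.0000 ≤ continuation, so V_0 = 28.5002

$28.50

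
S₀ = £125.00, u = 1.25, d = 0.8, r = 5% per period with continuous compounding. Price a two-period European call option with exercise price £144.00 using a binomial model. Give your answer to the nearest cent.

Risk-neutral probability p = (e^0.05 − 0.8)/(1.25 − 0.8) = 0.2513/0.4500 = 0.5584
Terminal stock prices: S_uu = 195.3, S_ud = 125, S_dd = 80
Terminal payoffs (S − K): max(51.31, 0) = 51.31, max(-19, 0) = 0, max(-64, 0) = 0
Node u (S = 156.2): V_u = e^(−0.05)·[0.5584·51.3125 + 0.4416·0.0000] = 27.2545
Node d (S = 100): V_d = e^(−0.05)·[0.5584·0.0000 + 0.4416·0.0000] = 0.0000
Node 0 (S = 125): V_0 = e^(−0.05)·[0.5584·27.2545 + 0.4416·0.0000] = 14.4762

£14.48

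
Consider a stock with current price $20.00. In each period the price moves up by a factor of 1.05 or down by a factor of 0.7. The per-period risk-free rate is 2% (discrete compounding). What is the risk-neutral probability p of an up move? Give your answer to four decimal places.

Risk-neutral probability p = (1 + 0.02 − 0.7)/(1.05 − 0.7) = 0.3200/0.3500 = 0.9143

p = 0.9143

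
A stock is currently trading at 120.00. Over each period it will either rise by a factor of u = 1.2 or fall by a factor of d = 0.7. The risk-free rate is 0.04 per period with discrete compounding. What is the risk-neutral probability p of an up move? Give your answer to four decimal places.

p = 0.6800

Risk-neutral probability p = (1 + 0.04 − 0.7)/(1.2 − 0.7) = 0.3400/0.5000 = 0.6800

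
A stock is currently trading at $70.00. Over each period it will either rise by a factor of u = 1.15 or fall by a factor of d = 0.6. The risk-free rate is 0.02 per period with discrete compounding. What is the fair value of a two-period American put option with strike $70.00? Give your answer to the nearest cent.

Risk-neutral probability p = (1 + 0.02 − 0.6)/(1.15 − 0.6) = 0.4200/0.5500 = 0.7636
Terminal stock prices: S_uu = 92.57, S_ud = 48.3, S_dd = 25.2
Terminal payoffs (K − S): max(-22.57, 0) = 0, max(21.7, 0) = 21.7, max(44.8, 0) = 44.8
Node u (S = 80.5): continuation = 1/1.02·[0.7636·0.0000 + 0.2364·21.7000] = 5.0285; exercise value = 0.0000 ≤ continuation, so V_u = 5.0285
Node d (S = 42): continuation = 1/1.02·[0.7636·21.7000 + 0.2364·44.8000] = 26.6275; exercise value = 28.0000 > continuation, so V_d = 28.0000 (exercise)
Node 0 (S = 70): continuation = 1/1.02·[0.7636·5.0285 + 0.2364·28.0000] = 10.2531; exercise value = 0.0000 ≤ continuation, so V_0 = 10.2531

$10.25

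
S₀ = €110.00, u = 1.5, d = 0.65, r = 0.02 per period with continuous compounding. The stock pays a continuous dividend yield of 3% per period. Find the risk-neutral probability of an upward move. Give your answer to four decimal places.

p = 0.4001

Per-period risk-free factor R = e^0.02 = 1.0202; dividend-adjusted growth = e^(0.02−0.03) = 0.9900.
Risk-neutral probability p = (0.9900 − 0.65)/(1.5 − 0.65) = 0.3400/0.8500 = 0.4001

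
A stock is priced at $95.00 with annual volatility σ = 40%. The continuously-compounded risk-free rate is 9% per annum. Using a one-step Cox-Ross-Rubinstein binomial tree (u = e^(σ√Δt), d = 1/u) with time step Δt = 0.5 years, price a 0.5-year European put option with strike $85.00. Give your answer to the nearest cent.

CRR parameters: u = e^(σ√Δt) = e^(0.4·√0.5) = 1.3269, d = 1/u = 0.7536
Per-period rate: rΔt = 0.09·0.5 = 0.045, so R = e^0.045 = 1.0460
Risk-neutral probability p = (e^0.045 − 0.7536)/(1.3269 − 0.7536) = 0.2924/0.5733 = 0.5100
Terminal stock prices: S_u = 126.1, S_d = 71.6
Terminal payoffs (K − S): max(-41.06, 0) = 0, max(13.4, 0) = 13.4
Node 0 (S = 95): V_0 = e^(−0.045)·[0.5100·0.0000 + 0.4900·13.4044] = 6.2785

$6.28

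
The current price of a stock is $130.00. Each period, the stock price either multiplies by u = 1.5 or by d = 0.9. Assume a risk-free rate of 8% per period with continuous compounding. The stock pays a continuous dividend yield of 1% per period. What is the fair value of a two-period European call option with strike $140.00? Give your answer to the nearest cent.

Per-period risk-free factor R = e^0.08 = 1.0833; dividend-adjusted growth = e^(0.08−0.01) = 1.0725.
Risk-neutral probability p = (1.0725 − 0.9)/(1.5 − 0.9) = 0.1725/0.6000 = 0.2875
Terminal stock prices: S_uu = 292.5, S_ud = 175.5, S_dd = 105.3
Terminal payoffs (S − K): max(152.5, 0) = 152.5, max(35.5, 0) = 35.5, max(-34.7, 0) = 0
Node u (S = 195): V_u = e^(−0.08)·[0.2875·152.5000 + 0.7125·35.5000] = 63.8234
Node d (S = 117): V_d = e^(−0.08)·[0.2875·35.5000 + 0.7125·0.0000] = 9.4220
Node 0 (S = 130): V_0 = e^(−0.08)·[0.2875·63.8234 + 0.7125·9.4220] = 23.1362

$23.14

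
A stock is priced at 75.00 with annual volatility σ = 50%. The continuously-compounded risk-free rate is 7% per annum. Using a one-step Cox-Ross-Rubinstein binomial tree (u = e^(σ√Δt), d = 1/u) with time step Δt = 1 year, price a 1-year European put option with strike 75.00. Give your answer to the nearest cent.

15.21

CRR parameters: u = e^(σ√Δt) = e^(0.5·√1) = 1.6487, d = 1/u = 0.6065
Per-period rate: rΔt = 0.07·1 = 0.07, so R = e^0.07 = 1.0725
Risk-neutral probability p = (e^0.07 − 0.6065)/(1.6487 − 0.6065) = 0.4660/1.0422 = 0.4471
Terminal stock prices: S_u = 123.7, S_d = 45.49
Terminal payoffs (K − S): max(-48.65, 0) = 0, max(29.51, 0) = 29.51
Node 0 (S = 75): V_0 = e^(−0.07)·[0.4471·0.0000 + 0.5529·29.5102] = 15.2127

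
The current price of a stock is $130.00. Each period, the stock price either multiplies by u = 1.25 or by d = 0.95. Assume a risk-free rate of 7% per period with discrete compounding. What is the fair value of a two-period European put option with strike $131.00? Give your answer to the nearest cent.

$4.30

Risk-neutral probability p = (1 + 0.07 − 0.95)/(1.25 − 0.95) = 0.1200/0.3000 = 0.4000
Terminal stock prices: S_uu = 203.1, S_ud = 154.4, S_dd = 117.3
Terminal payoffs (K − S): max(-72.12, 0) = 0, max(-23.38, 0) = 0, max(13.67, 0) = 13.67
Node u (S = 162.5): V_u = 1/1.07·[0.4000·0.0000 + 0.6000·0.0000] = 0.0000
Node d (S = 123.5): V_d = 1/1.07·[0.4000·0.0000 + 0.6000·13.6750] = 7.6682
Node 0 (S = 130): V_0 = 1/1.07·[0.4000·0.0000 + 0.6000·7.6682] = 4.2999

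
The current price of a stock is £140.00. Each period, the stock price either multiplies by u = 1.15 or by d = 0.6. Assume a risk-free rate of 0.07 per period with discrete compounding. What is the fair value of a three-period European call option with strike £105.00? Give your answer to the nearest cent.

Risk-neutral probability p = (1 + 0.07 − 0.6)/(1.15 − 0.6) = 0.4700/0.5500 = 0.8545
Terminal stock prices: S_uuu = 212.9, S_uud = 111.1, S_udd = 57.96, S_ddd = 30.24
Terminal payoffs (S − K): max(107.9, 0) = 107.9, max(6.09, 0) = 6.09, max(-47.04, 0) = 0, max(-74.76, 0) = 0
Node uu (S = 185.1): V_uu = 1/1.07·[0.8545·107.9225 + 0.1455·6.0900] = 87.0192
Node ud (S = 96.6): V_ud = 1/1.07·[0.8545·6.0900 + 0.1455·0.0000] = 4.8637
Node dd (S = 50.4): V_dd = 1/1.07·[0.8545·0.0000 + 0.1455·0.0000] = 0.0000
Node u (S = 161): V_u = 1/1.07·[0.8545·87.0192 + 0.1455·4.8637] = 70.1582
Node d (S = 84): V_d = 1/1.07·[0.8545·4.8637 + 0.1455·0.0000] = 3.8844
Node 0 (S = 140): V_0 = 1/1.07·[0.8545·70.1582 + 0.1455·3.8844] = 56.5592

£56.56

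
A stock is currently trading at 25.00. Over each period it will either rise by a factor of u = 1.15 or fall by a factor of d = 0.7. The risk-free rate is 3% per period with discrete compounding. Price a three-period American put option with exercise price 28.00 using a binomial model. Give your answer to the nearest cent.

Risk-neutral probability p = (1 + 0.03 − 0.7)/(1.15 − 0.7) = 0.3300/0.4500 = 0.7333
Terminal stock prices: S_uuu = 38.02, S_uud = 23.14, S_udd = 14.09, S_ddd = 8.575
Terminal payoffs (K − S): max(-10.02, 0) = 0, max(4.856, 0) = 4.856, max(13.91, 0) = 13.91, max(19.43, 0) = 19.43
Node uu (S = 33.06): continuation = 1/1.03·[0.7333·0.0000 + 0.2667·4.8563] = 1.2573; exercise value = 0.0000 ≤ continuation, so V_uu = 1.2573
Node ud (S = 20.12): continuation = 1/1.03·[0.7333·4.8563 + 0.2667·13.9125] = 7.0595; exercise value = 7.8750 > continuation, so V_ud = 7.8750 (exercise)
Node dd (S = 12.25): continuation = 1/1.03·[0.7333·13.9125 + 0.2667·19.4250] = 14.9345; exercise value = 15.7500 > continuation, so V_dd = 15.7500 (exercise)
Node u (S = 28.75): continuation = 1/1.03·[0.7333·1.2573 + 0.2667·7.8750] = 2.9340; exercise value = 0.0000 ≤ continuation, so V_u = 2.9340
Node d (S = 17.5): continuation = 1/1.03·[0.7333·7.8750 + 0.2667·15.7500] = 9.6845; exercise value = 10.5000 > continuation, so V_d = 10.5000 (exercise)
Node 0 (S = 25): continuation = 1/1.03·[0.7333·2.9340 + 0.2667·10.5000] = 4.8074; exercise value = 3.0000 ≤ continuation, so V_0 = 4.8074

4.81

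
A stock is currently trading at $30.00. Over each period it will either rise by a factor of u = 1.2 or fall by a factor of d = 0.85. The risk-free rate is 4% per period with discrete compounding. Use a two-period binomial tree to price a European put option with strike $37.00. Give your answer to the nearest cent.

Risk-neutral probability p = (1 + 0.04 − 0.85)/(1.2 − 0.85) = 0.1900/0.3500 = 0.5429
Terminal stock prices: S_uu = 43.2, S_ud = 30.6, S_dd = 21.67
Terminal payoffs (K − S): max(-6.2, 0) = 0, max(6.4, 0) = 6.4, max(15.33, 0) = 15.33
Node u (S = 36): V_u = 1/1.04·[0.5429·0.0000 + 0.4571·6.4000] = 2.8132
Node d (S = 25.5): V_d = 1/1.04·[0.5429·6.4000 + 0.4571·15.3250] = 10.0769
Node 0 (S = 30): V_0 = 1/1.04·[0.5429·2.8132 + 0.4571·10.0769] = 5.8978

$5.90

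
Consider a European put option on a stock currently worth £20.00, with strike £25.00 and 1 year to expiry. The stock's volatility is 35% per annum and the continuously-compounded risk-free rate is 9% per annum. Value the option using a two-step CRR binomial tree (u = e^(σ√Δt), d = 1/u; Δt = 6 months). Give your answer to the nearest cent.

£4.86

CRR parameters: u = e^(σ√Δt) = e^(0.35·√0.5) = 1.2808, d = 1/u = 0.7808
Per-period rate: rΔt = 0.09·0.5 = 0.045, so R = e^0.045 = 1.0460
Risk-neutral probability p = (e^0.045 − 0.7808)/(1.2808 − 0.7808) = 0.2653/0.5000 = 0.5305
Terminal stock prices: S_uu = 32.81, S_ud = 20, S_dd = 12.19
Terminal payoffs (K − S): max(-7.809, 0) = 0, max(5, 0) = 5, max(12.81, 0) = 12.81
Node u (S = 25.62): V_u = e^(−0.045)·[0.5305·0.0000 + 0.4695·5.0000] = 2.2443
Node d (S = 15.62): V_d = e^(−0.045)·[0.5305·5.0000 + 0.4695·12.8083] = 8.2847
Node 0 (S = 20): V_0 = e^(−0.045)·[0.5305·2.2443 + 0.4695·8.2847] = 4.8568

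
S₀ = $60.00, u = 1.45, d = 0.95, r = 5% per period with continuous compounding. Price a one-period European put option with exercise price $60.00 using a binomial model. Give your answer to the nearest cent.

Risk-neutral probability p = (e^0.05 − 0.95)/(1.45 − 0.95) = 0.1013/0.5000 = 0.2025
Terminal stock prices: S_u = 87, S_d = 57
Terminal payoffs (K − S): max(-27, 0) = 0, max(3, 0) = 3
Node 0 (S = 60): V_0 = e^(−0.05)·[0.2025·0.0000 + 0.7975·3.0000] = 2.2757

$2.28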